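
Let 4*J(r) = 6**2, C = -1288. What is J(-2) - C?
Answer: 1297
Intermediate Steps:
J(r) = 9 (J(r) = (1/4)*6**2 = (1/4)*36 = 9)
J(-2) - C = 9 - 1*(-1288) = 9 + 1288 = 1297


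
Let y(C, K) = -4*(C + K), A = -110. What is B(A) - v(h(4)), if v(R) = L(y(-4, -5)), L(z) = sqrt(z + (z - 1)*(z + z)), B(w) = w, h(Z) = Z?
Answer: -110 - 6*sqrt(71) ≈ -160.56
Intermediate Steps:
y(C, K) = -4*C - 4*K
L(z) = sqrt(z + 2*z*(-1 + z)) (L(z) = sqrt(z + (-1 + z)*(2*z)) = sqrt(z + 2*z*(-1 + z)))
v(R) = 6*sqrt(71) (v(R) = sqrt((-4*(-4) - 4*(-5))*(-1 + 2*(-4*(-4) - 4*(-5)))) = sqrt((16 + 20)*(-1 + 2*(16 + 20))) = sqrt(36*(-1 + 2*36)) = sqrt(36*(-1 + 72)) = sqrt(36*71) = sqrt(2556) = 6*sqrt(71))
B(A) - v(h(4)) = -110 - 6*sqrt(71)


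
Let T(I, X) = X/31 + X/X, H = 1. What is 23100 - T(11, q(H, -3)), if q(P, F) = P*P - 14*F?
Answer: 716026/31 ≈ 23098.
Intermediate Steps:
q(P, F) = P**2 - 14*F
T(I, X) = 1 + X/31 (T(I, X) = X*(1/31) + 1 = X/31 + 1 = 1 + X/31)
23100 - T(11, q(H, -3)) = 23100 - (1 + (1**2 - 14*(-3))/31) = 23100 - (1 + (1 + 42)/31) = 23100 - (1 + (1/31)*43) = 23100 - (1 + 43/31) = 23100 - 1*74/31 = 23100 - 74/31 = 716026/31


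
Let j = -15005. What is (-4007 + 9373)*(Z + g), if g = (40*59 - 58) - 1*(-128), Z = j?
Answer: -67477450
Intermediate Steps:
Z = -15005
g = 2430 (g = (2360 - 58) + 128 = 2302 + 128 = 2430)
(-4007 + 9373)*(Z + g) = (-4007 + 9373)*(-15005 + 2430) = 5366*(-12575) = -67477450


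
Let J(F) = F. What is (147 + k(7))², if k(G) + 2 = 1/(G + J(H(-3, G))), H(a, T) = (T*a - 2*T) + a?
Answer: 20196036/961 ≈ 21016.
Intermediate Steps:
H(a, T) = a - 2*T + T*a (H(a, T) = (-2*T + T*a) + a = a - 2*T + T*a)
k(G) = -2 + 1/(-3 - 4*G) (k(G) = -2 + 1/(G + (-3 - 2*G + G*(-3))) = -2 + 1/(G + (-3 - 2*G - 3*G)) = -2 + 1/(G + (-3 - 5*G)) = -2 + 1/(-3 - 4*G))
(147 + k(7))² = (147 + (-7 - 8*7)/(3 + 4*7))² = (147 + (-7 - 56)/(3 + 28))² = (147 - 63/31)² = (4494/31)² = 20196036/961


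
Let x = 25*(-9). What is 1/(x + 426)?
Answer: 1/201 ≈ 0.0049751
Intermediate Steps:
x = -225
1/(x + 426) = 1/(-225 + 426) = 1/201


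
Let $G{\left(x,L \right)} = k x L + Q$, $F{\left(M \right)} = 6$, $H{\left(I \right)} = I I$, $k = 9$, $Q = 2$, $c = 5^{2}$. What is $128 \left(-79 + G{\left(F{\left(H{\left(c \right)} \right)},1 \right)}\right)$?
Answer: $-2944$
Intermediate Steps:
$c = 25$
$H{\left(I \right)} = I^{2}$
$G{\left(x,L \right)} = 2 + 9 L x$ ($G{\left(x,L \right)} = 9 x L + 2 = 9 L x + 2 = 2 + 9 L x$)
$128 \left(-79 + G{\left(F{\left(H{\left(c \right)} \right)},1 \right)}\right) = 128 \left(-79 + \left(2 + 9 \cdot 1 \cdot 6\right)\right) = 128 \left(-79 + \left(2 + 54\right)\right) = 128 \left(-79 + 56\right) = 128 \left(-23\right) = -2944$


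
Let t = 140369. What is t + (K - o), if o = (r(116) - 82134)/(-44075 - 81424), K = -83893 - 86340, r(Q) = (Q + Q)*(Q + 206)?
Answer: -3747909566/125499 ≈ -29864.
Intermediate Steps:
r(Q) = 2*Q*(206 + Q) (r(Q) = (2*Q)*(206 + Q) = 2*Q*(206 + Q))
K = -170233
o = 7430/125499 (o = (2*116*(206 + 116) - 82134)/(-44075 - 81424) = (2*116*322 - 82134)/(-125499) = (74704 - 82134)*(-1/125499) = -7430*(-1/125499) = 7430/125499 ≈ 0.059204)
t + (K - o) = 140369 + (-170233 - 1*7430/125499) = 140369 + (-170233 - 7430/125499) = 140369 - 21364078697/125499 = -3747909566/125499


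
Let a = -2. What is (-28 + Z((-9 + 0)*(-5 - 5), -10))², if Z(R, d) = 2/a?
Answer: 841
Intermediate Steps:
Z(R, d) = -1 (Z(R, d) = 2/(-2) = 2*(-½) = -1)
(-28 + Z((-9 + 0)*(-5 - 5), -10))² = (-28 - 1)² = (-29)² = 841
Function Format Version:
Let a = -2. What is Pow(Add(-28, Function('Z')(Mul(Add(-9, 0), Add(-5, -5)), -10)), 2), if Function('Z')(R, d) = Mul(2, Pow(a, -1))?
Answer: 841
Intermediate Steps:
Function('Z')(R, d) = -1 (Function('Z')(R, d) = Mul(2, Pow(-2, -1)) = Mul(2, Rational(-1, 2)) = -1)
Pow(Add(-28, Function('Z')(Mul(Add(-9, 0), Add(-5, -5)), -10)), 2) = Pow(Add(-28, -1), 2) = Pow(-29, 2) = 841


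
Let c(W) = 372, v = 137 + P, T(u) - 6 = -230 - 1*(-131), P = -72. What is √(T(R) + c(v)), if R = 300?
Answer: 3*√31 ≈ 16.703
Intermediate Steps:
T(u) = -93 (T(u) = 6 + (-230 - 1*(-131)) = 6 + (-230 + 131) = 6 - 99 = -93)
v = 65 (v = 137 - 72 = 65)
√(T(R) + c(v)) = √(-93 + 372) = √279 = 3*√31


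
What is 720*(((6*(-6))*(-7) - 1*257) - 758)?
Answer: -549360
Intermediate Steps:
720*(((6*(-6))*(-7) - 1*257) - 758) = 720*((-36*(-7) - 257) - 758) = 720*((252 - 257) - 758) = 720*(-5 - 758) = 720*(-763) = -549360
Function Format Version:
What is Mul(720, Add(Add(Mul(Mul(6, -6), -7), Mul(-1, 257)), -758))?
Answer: -549360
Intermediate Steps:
Mul(720, Add(Add(Mul(Mul(6, -6), -7), Mul(-1, 257)), -758)) = Mul(720, Add(Add(Mul(-36, -7), -257), -758)) = Mul(720, Add(Add(252, -257), -758)) = Mul(720, Add(-5, -758)) = Mul(720, -763) = -549360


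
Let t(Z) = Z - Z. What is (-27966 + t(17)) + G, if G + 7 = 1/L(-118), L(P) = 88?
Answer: -2461623/88 ≈ -27973.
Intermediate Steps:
t(Z) = 0
G = -615/88 (G = -7 + 1/88 = -615/88 ≈ -6.9886)
(-27966 + t(17)) + G = (-27966 + 0) - 615/88 = -27966 - 615/88 = -2461623/88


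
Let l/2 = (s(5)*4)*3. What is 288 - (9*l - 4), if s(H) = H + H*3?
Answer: -4028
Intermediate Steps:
s(H) = 4*H (s(H) = H + 3*H = 4*H)
l = 480 (l = 2*(((4*5)*4)*3) = 2*((20*4)*3) = 2*(80*3) = 2*240 = 480)
288 - (9*l - 4) = 288 - (9*480 - 4) = 288 - (4320 - 4) = 288 - 1*4316 = 288 - 4316 = -4028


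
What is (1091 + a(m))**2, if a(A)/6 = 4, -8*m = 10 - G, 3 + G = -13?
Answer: 1243225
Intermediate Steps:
G = -16 (G = -3 - 13 = -16)
m = -13/4 (m = -(10 - 1*(-16))/8 = -(10 + 16)/8 = -1/8*26 = -13/4 ≈ -3.2500)
a(A) = 24 (a(A) = 6*4 = 24)
(1091 + a(m))**2 = (1091 + 24)**2 = 1115**2 = 1243225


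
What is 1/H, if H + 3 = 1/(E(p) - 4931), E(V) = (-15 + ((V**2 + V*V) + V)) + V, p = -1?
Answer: -4946/14839 ≈ -0.33331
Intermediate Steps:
E(V) = -15 + 2*V + 2*V**2 (E(V) = (-15 + ((V**2 + V**2) + V)) + V = (-15 + (2*V**2 + V)) + V = (-15 + (V + 2*V**2)) + V = (-15 + V + 2*V**2) + V = -15 + 2*V + 2*V**2)
H = -14839/4946 (H = -3 + 1/((-15 + 2*(-1) + 2*(-1)**2) - 4931) = -3 + 1/((-15 - 2 + 2*1) - 4931) = -3 + 1/((-15 - 2 + 2) - 4931) = -3 + 1/(-15 - 4931) = -3 + 1/(-4946) = -3 - 1/4946 = -14839/4946 ≈ -3.0002)
1/H = 1/(-14839/4946) = -4946/14839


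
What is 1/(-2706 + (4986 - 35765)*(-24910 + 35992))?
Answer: -1/341095584 ≈ -2.9317e-9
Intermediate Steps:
1/(-2706 + (4986 - 35765)*(-24910 + 35992)) = 1/(-2706 - 30779*11082) = 1/(-2706 - 341092878) = 1/(-341095584) = -1/341095584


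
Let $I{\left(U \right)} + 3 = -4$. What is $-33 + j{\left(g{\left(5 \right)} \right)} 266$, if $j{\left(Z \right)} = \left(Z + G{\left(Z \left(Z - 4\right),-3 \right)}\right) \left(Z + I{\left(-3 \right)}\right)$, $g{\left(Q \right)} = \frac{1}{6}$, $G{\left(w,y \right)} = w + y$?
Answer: $\frac{678061}{108} \approx 6278.3$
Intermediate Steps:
$I{\left(U \right)} = -7$ ($I{\left(U \right)} = -3 - 4 = -7$)
$g{\left(Q \right)} = \frac{1}{6}$
$j{\left(Z \right)} = \left(-7 + Z\right) \left(-3 + Z + Z \left(-4 + Z\right)\right)$ ($j{\left(Z \right)} = \left(Z + \left(Z \left(Z - 4\right) - 3\right)\right) \left(Z - 7\right) = \left(Z + \left(Z \left(-4 + Z\right) - 3\right)\right) \left(-7 + Z\right) = \left(Z + \left(-3 + Z \left(-4 + Z\right)\right)\right) \left(-7 + Z\right) = \left(-3 + Z + Z \left(-4 + Z\right)\right) \left(-7 + Z\right) = \left(-7 + Z\right) \left(-3 + Z + Z \left(-4 + Z\right)\right)$)
$-33 + j{\left(g{\left(5 \right)} \right)} 266 = -33 + \left(21 + \left(\frac{1}{6}\right)^{3} - \frac{10}{36} + 18 \cdot \frac{1}{6}\right) 266 = -33 + \left(21 + \frac{1}{216} - \frac{5}{18} + 3\right) 266 = -33 + \frac{5125}{216} \cdot 266 = -33 + \frac{681625}{108} = \frac{678061}{108}$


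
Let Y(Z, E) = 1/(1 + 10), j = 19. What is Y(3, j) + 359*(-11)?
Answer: -43438/11 ≈ -3948.9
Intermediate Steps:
Y(Z, E) = 1/11
Y(3, j) + 359*(-11) = 1/11 + 359*(-11) = 1/11 - 3949 = -43438/11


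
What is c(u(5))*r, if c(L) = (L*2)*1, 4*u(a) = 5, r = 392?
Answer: 980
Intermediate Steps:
u(a) = 5/4 (u(a) = (¼)*5 = 5/4)
c(L) = 2*L (c(L) = (2*L)*1 = 2*L)
c(u(5))*r = (2*(5/4))*392 = (5/2)*392 = 980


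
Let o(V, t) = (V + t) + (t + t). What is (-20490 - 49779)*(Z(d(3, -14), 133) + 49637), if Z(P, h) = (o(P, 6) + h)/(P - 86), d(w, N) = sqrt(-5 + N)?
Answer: -25862181369372/7415 + 16653753*I*sqrt(19)/7415 ≈ -3.4878e+9 + 9789.9*I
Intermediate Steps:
o(V, t) = V + 3*t (o(V, t) = (V + t) + 2*t = V + 3*t)
Z(P, h) = (18 + P + h)/(-86 + P) (Z(P, h) = ((P + 3*6) + h)/(P - 86) = ((P + 18) + h)/(-86 + P) = ((18 + P) + h)/(-86 + P) = (18 + P + h)/(-86 + P))
(-20490 - 49779)*(Z(d(3, -14), 133) + 49637) = (-20490 - 49779)*((18 + sqrt(-5 - 14) + 133)/(-86 + sqrt(-5 - 14)) + 49637) = -70269*((18 + sqrt(-19) + 133)/(-86 + sqrt(-19)) + 49637) = -70269*((18 + I*sqrt(19) + 133)/(-86 + I*sqrt(19)) + 49637) = -70269*((151 + I*sqrt(19))/(-86 + I*sqrt(19)) + 49637) = -70269*(49637 + (151 + I*sqrt(19))/(-86 + I*sqrt(19))) = -3487942353 - 70269*(151 + I*sqrt(19))/(-86 + I*sqrt(19))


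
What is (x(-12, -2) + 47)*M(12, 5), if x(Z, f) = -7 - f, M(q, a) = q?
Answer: 504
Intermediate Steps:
(x(-12, -2) + 47)*M(12, 5) = ((-7 - 1*(-2)) + 47)*12 = ((-7 + 2) + 47)*12 = (-5 + 47)*12 = 42*12 = 504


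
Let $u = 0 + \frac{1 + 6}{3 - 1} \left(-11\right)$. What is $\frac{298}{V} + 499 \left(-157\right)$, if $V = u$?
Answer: $- \frac{6033007}{77} \approx -78351.0$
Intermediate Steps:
$u = - \frac{77}{2}$ ($u = 0 + \frac{7}{2} \left(-11\right) = 0 - \frac{77}{2} = - \frac{77}{2} \approx -38.5$)
$V = - \frac{77}{2} \approx -38.5$
$\frac{298}{V} + 499 \left(-157\right) = \frac{298}{- \frac{77}{2}} + 499 \left(-157\right) = 298 \left(- \frac{2}{77}\right) - 78343 = - \frac{596}{77} - 78343 = - \frac{6033007}{77}$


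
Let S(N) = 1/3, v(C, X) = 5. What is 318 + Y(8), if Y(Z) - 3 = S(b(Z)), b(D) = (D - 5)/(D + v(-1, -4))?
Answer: 964/3 ≈ 321.33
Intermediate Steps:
b(D) = (-5 + D)/(5 + D) (b(D) = (D - 5)/(D + 5) = (-5 + D)/(5 + D))
S(N) = ⅓
Y(Z) = 10/3 (Y(Z) = 3 + ⅓ = 10/3)
318 + Y(8) = 318 + 10/3 = 964/3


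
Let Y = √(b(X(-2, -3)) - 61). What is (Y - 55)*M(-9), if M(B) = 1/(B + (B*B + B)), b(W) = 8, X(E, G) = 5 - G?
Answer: -55/63 + I*√53/63 ≈ -0.87302 + 0.11556*I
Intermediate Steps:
M(B) = 1/(B² + 2*B) (M(B) = 1/(B + (B² + B)) = 1/(B + (B + B²)) = 1/(B² + 2*B))
Y = I*√53 (Y = √(8 - 61) = √(-53) = I*√53 ≈ 7.2801*I)
(Y - 55)*M(-9) = (I*√53 - 55)*(1/((-9)*(2 - 9))) = (-55 + I*√53)*(-⅑/(-7)) = (-55 + I*√53)*(-⅑*(-⅐)) = (-55 + I*√53)*(1/63) = -55/63 + I*√53/63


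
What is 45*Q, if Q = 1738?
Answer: 78210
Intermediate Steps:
45*Q = 45*1738 = 78210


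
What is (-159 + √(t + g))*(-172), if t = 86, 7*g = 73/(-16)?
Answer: 27348 - 473*√553/7 ≈ 25759.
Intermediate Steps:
g = -73/112 (g = (73/(-16))/7 = (73*(-1/16))/7 = (⅐)*(-73/16) = -73/112 ≈ -0.65179)
(-159 + √(t + g))*(-172) = (-159 + √(86 - 73/112))*(-172) = (-159 + √(9559/112))*(-172) = (-159 + 11*√553/28)*(-172) = 27348 - 473*√553/7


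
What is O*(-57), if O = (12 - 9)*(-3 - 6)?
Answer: 1539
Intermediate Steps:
O = -27 (O = 3*(-9) = -27)
O*(-57) = -27*(-57) = 1539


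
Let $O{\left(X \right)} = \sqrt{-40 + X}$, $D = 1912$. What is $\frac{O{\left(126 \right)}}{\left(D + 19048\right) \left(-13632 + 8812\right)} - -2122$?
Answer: $2122 - \frac{\sqrt{86}}{101027200} \approx 2122.0$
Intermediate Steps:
$\frac{O{\left(126 \right)}}{\left(D + 19048\right) \left(-13632 + 8812\right)} - -2122 = \frac{\sqrt{-40 + 126}}{\left(1912 + 19048\right) \left(-13632 + 8812\right)} - -2122 = \frac{\sqrt{86}}{20960 \left(-4820\right)} + 2122 = \frac{\sqrt{86}}{-101027200} + 2122 = \sqrt{86} \left(- \frac{1}{101027200}\right) + 2122 = - \frac{\sqrt{86}}{101027200} + 2122 = 2122 - \frac{\sqrt{86}}{101027200}$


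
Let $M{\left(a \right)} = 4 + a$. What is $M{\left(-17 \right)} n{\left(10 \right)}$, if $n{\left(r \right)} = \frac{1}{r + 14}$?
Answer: $- \frac{13}{24} \approx -0.54167$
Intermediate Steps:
$n{\left(r \right)} = \frac{1}{14 + r}$
$M{\left(-17 \right)} n{\left(10 \right)} = \frac{4 - 17}{14 + 10} = - \frac{13}{24}$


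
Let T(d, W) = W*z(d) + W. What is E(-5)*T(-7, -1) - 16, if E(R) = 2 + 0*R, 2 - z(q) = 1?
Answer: -20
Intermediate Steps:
z(q) = 1 (z(q) = 2 - 1*1 = 2 - 1 = 1)
E(R) = 2 (E(R) = 2 + 0 = 2)
T(d, W) = 2*W (T(d, W) = W*1 + W = W + W = 2*W)
E(-5)*T(-7, -1) - 16 = 2*(2*(-1)) - 16 = 2*(-2) - 16 = -4 - 16 = -20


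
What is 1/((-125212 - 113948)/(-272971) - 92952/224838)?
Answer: 3409680761/1577725316 ≈ 2.1611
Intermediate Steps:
1/((-125212 - 113948)/(-272971) - 92952/224838) = 1/(-239160*(-1/272971) - 92952*1/224838) = 1/(239160/272971 - 5164/12491) = 1/(1577725316/3409680761) = 3409680761/1577725316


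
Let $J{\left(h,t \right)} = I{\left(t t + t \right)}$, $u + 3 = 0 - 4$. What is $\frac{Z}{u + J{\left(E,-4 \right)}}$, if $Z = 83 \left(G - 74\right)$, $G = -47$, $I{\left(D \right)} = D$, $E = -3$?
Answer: $- \frac{10043}{5} \approx -2008.6$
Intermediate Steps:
$u = -7$ ($u = -3 + \left(0 - 4\right) = -3 - 4 = -7$)
$J{\left(h,t \right)} = t + t^{2}$ ($J{\left(h,t \right)} = t t + t = t^{2} + t = t + t^{2}$)
$Z = -10043$ ($Z = 83 \left(-47 - 74\right) = 83 \left(-121\right) = -10043$)
$\frac{Z}{u + J{\left(E,-4 \right)}} = - \frac{10043}{-7 - 4 \left(1 - 4\right)} = - \frac{10043}{-7 - -12} = - \frac{10043}{-7 + 12} = - \frac{10043}{5}$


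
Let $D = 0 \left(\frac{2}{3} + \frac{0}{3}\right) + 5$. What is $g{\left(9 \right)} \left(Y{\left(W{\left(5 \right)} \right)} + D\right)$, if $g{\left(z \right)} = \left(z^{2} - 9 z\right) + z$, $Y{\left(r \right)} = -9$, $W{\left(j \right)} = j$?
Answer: $-36$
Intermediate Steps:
$g{\left(z \right)} = z^{2} - 8 z$
$D = 5$ ($D = 0 \left(2 \cdot \frac{1}{3} + 0 \cdot \frac{1}{3}\right) + 5 = 0 \left(\frac{2}{3} + 0\right) + 5 = 0 \cdot \frac{2}{3} + 5 = 0 + 5 = 5$)
$g{\left(9 \right)} \left(Y{\left(W{\left(5 \right)} \right)} + D\right) = 9 \left(-8 + 9\right) \left(-9 + 5\right) = 9 \cdot 1 \left(-4\right) = 9 \left(-4\right) = -36$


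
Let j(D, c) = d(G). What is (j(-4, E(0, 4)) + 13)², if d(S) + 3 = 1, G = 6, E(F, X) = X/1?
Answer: 121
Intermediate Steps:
E(F, X) = X (E(F, X) = X*1 = X)
d(S) = -2 (d(S) = -3 + 1 = -2)
j(D, c) = -2
(j(-4, E(0, 4)) + 13)² = (-2 + 13)² = 11² = 121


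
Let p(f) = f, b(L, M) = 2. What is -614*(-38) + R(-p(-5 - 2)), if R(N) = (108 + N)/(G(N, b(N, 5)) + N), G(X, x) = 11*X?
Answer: 1960003/84 ≈ 23333.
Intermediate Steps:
R(N) = (108 + N)/(12*N) (R(N) = (108 + N)/(11*N + N) = (108 + N)/((12*N)) = (108 + N)*(1/(12*N)) = (108 + N)/(12*N))
-614*(-38) + R(-p(-5 - 2)) = -614*(-38) + (108 - (-5 - 2))/(12*((-(-5 - 2)))) = 23332 + (108 - 1*(-7))/(12*((-1*(-7)))) = 23332 + (1/12)*(108 + 7)/7 = 23332 + (1/12)*(⅐)*115 = 23332 + 115/84 = 1960003/84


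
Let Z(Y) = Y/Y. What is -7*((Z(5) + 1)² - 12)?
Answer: 56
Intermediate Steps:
Z(Y) = 1
-7*((Z(5) + 1)² - 12) = -7*((1 + 1)² - 12) = -7*(2² - 12) = -7*(4 - 12) = -7*(-8) = 56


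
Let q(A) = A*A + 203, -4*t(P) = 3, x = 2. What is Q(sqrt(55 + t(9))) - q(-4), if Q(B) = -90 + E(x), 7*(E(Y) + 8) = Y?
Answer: -2217/7 ≈ -316.71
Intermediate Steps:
E(Y) = -8 + Y/7
t(P) = -3/4 (t(P) = -1/4*3 = -3/4)
q(A) = 203 + A**2 (q(A) = A**2 + 203 = 203 + A**2)
Q(B) = -684/7 (Q(B) = -90 + (-8 + (1/7)*2) = -90 + (-8 + 2/7) = -90 - 54/7 = -684/7)
Q(sqrt(55 + t(9))) - q(-4) = -684/7 - (203 + (-4)**2) = -684/7 - (203 + 16) = -684/7 - 1*219 = -684/7 - 219 = -2217/7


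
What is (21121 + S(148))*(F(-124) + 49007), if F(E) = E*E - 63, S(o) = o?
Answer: 1368022080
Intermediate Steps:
F(E) = -63 + E² (F(E) = E² - 63 = -63 + E²)
(21121 + S(148))*(F(-124) + 49007) = (21121 + 148)*((-63 + (-124)²) + 49007) = 21269*((-63 + 15376) + 49007) = 21269*(15313 + 49007) = 21269*64320 = 1368022080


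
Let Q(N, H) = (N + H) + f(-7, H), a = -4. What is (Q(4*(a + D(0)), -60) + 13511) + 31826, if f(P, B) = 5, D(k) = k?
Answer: 45266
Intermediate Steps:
Q(N, H) = 5 + H + N (Q(N, H) = (N + H) + 5 = (H + N) + 5 = 5 + H + N)
(Q(4*(a + D(0)), -60) + 13511) + 31826 = ((5 - 60 + 4*(-4 + 0)) + 13511) + 31826 = ((5 - 60 + 4*(-4)) + 13511) + 31826 = ((5 - 60 - 16) + 13511) + 31826 = (-71 + 13511) + 31826 = 13440 + 31826 = 45266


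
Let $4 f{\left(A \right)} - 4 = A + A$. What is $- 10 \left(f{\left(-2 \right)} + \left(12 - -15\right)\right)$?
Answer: $-270$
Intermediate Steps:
$f{\left(A \right)} = 1 + \frac{A}{2}$ ($f{\left(A \right)} = 1 + \frac{A + A}{4} = 1 + \frac{2 A}{4} = 1 + \frac{A}{2}$)
$- 10 \left(f{\left(-2 \right)} + \left(12 - -15\right)\right) = - 10 \left(\left(1 + \frac{1}{2} \left(-2\right)\right) + \left(12 - -15\right)\right) = - 10 \left(\left(1 - 1\right) + \left(12 + 15\right)\right) = - 10 \left(0 + 27\right) = \left(-10\right) 27 = -270$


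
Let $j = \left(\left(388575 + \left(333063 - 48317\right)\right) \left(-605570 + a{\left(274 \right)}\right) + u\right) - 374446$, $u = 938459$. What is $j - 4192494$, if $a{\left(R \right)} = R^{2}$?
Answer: $-357196379055$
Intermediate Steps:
$j = -357192186561$ ($j = \left(\left(388575 + \left(333063 - 48317\right)\right) \left(-605570 + 274^{2}\right) + 938459\right) - 374446 = \left(\left(388575 + 284746\right) \left(-605570 + 75076\right) + 938459\right) - 374446 = \left(673321 \left(-530494\right) + 938459\right) - 374446 = \left(-357192750574 + 938459\right) - 374446 = -357191812115 - 374446 = -357192186561$)
$j - 4192494 = -357192186561 - 4192494 = -357196379055$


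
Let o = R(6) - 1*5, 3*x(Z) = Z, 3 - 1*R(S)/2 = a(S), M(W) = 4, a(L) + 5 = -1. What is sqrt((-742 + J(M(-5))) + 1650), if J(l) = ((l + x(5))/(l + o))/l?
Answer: sqrt(32691)/6 ≈ 30.134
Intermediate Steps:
a(L) = -6 (a(L) = -5 - 1 = -6)
R(S) = 18 (R(S) = 6 - 2*(-6) = 6 + 12 = 18)
x(Z) = Z/3
o = 13 (o = 18 - 1*5 = 18 - 5 = 13)
J(l) = (5/3 + l)/(l*(13 + l)) (J(l) = ((l + (1/3)*5)/(l + 13))/l = ((l + 5/3)/(13 + l))/l = ((5/3 + l)/(13 + l))/l = (5/3 + l)/(l*(13 + l)))
sqrt((-742 + J(M(-5))) + 1650) = sqrt((-742 + (5/3 + 4)/(4*(13 + 4))) + 1650) = sqrt((-742 + (1/4)*(17/3)/17) + 1650) = sqrt((-742 + (1/4)*(1/17)*(17/3)) + 1650) = sqrt((-742 + 1/12) + 1650) = sqrt(-8903/12 + 1650) = sqrt(10897/12) = sqrt(32691)/6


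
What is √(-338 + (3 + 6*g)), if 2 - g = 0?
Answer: I*√323 ≈ 17.972*I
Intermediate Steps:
g = 2 (g = 2 - 1*0 = 2 + 0 = 2)
√(-338 + (3 + 6*g)) = √(-338 + (3 + 6*2)) = √(-338 + (3 + 12)) = √(-338 + 15) = √(-323) = I*√323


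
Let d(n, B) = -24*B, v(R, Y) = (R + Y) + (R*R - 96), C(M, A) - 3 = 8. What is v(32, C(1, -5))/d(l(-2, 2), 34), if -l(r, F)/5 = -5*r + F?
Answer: -971/816 ≈ -1.1900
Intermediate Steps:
C(M, A) = 11 (C(M, A) = 3 + 8 = 11)
l(r, F) = -5*F + 25*r (l(r, F) = -5*(-5*r + F) = -5*(F - 5*r) = -5*F + 25*r)
v(R, Y) = -96 + R + Y + R² (v(R, Y) = (R + Y) + (R² - 96) = (R + Y) + (-96 + R²) = -96 + R + Y + R²)
v(32, C(1, -5))/d(l(-2, 2), 34) = (-96 + 32 + 11 + 32²)/((-24*34)) = (-96 + 32 + 11 + 1024)/(-816) = 971*(-1/816) = -971/816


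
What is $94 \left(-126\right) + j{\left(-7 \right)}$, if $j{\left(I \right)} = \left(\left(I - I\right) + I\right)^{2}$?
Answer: $-11795$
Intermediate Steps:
$j{\left(I \right)} = I^{2}$ ($j{\left(I \right)} = \left(0 + I\right)^{2} = I^{2}$)
$94 \left(-126\right) + j{\left(-7 \right)} = 94 \left(-126\right) + \left(-7\right)^{2} = -11844 + 49 = -11795$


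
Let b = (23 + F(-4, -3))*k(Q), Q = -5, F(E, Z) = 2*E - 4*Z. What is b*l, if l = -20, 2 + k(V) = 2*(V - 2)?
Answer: 8640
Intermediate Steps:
F(E, Z) = -4*Z + 2*E
k(V) = -6 + 2*V (k(V) = -2 + 2*(V - 2) = -2 + 2*(-2 + V) = -2 + (-4 + 2*V) = -6 + 2*V)
b = -432 (b = (23 + (-4*(-3) + 2*(-4)))*(-6 + 2*(-5)) = (23 + (12 - 8))*(-6 - 10) = (23 + 4)*(-16) = 27*(-16) = -432)
b*l = -432*(-20) = 8640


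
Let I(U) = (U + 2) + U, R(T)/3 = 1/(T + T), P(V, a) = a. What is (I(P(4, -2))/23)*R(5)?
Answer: -3/115 ≈ -0.026087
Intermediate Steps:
R(T) = 3/(2*T) (R(T) = 3/(T + T) = 3/((2*T)) = 3*(1/(2*T)) = 3/(2*T))
I(U) = 2 + 2*U (I(U) = (2 + U) + U = 2 + 2*U)
(I(P(4, -2))/23)*R(5) = ((2 + 2*(-2))/23)*((3/2)/5) = ((2 - 4)/23)*((3/2)*(1/5)) = ((1/23)*(-2))*(3/10) = -2/23*3/10 = -3/115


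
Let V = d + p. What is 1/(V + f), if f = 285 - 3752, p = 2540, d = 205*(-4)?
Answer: -1/1747 ≈ -0.00057241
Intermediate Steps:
d = -820
f = -3467
V = 1720 (V = -820 + 2540 = 1720)
1/(V + f) = 1/(1720 - 3467) = 1/(-1747) = -1/1747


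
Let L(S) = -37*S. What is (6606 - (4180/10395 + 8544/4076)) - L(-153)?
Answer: 181517347/192591 ≈ 942.50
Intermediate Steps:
(6606 - (4180/10395 + 8544/4076)) - L(-153) = (6606 - (4180/10395 + 8544/4076)) - (-37)*(-153) = (6606 - (4180*(1/10395) + 8544*(1/4076))) - 1*5661 = (6606 - (76/189 + 2136/1019)) - 5661 = (6606 - 1*481148/192591) - 5661 = (6606 - 481148/192591) - 5661 = 1271774998/192591 - 5661 = 181517347/192591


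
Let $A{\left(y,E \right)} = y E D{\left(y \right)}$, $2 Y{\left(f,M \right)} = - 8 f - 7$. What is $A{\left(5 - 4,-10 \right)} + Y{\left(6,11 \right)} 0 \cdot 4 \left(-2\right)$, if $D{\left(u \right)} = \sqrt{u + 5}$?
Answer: $- 10 \sqrt{6} \approx -24.495$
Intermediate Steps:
$D{\left(u \right)} = \sqrt{5 + u}$
$Y{\left(f,M \right)} = - \frac{7}{2} - 4 f$ ($Y{\left(f,M \right)} = \frac{- 8 f - 7}{2} = \frac{-7 - 8 f}{2} = - \frac{7}{2} - 4 f$)
$A{\left(y,E \right)} = E y \sqrt{5 + y}$ ($A{\left(y,E \right)} = y E \sqrt{5 + y} = E y \sqrt{5 + y}$)
$A{\left(5 - 4,-10 \right)} + Y{\left(6,11 \right)} 0 \cdot 4 \left(-2\right) = - 10 \left(5 - 4\right) \sqrt{5 + \left(5 - 4\right)} + \left(- \frac{7}{2} - 24\right) 0 \cdot 4 \left(-2\right) = \left(-10\right) 1 \sqrt{5 + 1} + \left(- \frac{7}{2} - 24\right) 0 \left(-2\right) = \left(-10\right) 1 \sqrt{6} - 0 = - 10 \sqrt{6} + 0 = - 10 \sqrt{6}$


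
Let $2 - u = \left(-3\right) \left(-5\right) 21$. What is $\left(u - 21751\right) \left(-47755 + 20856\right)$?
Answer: $593499536$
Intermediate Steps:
$u = -313$ ($u = 2 - \left(-3\right) \left(-5\right) 21 = 2 - 15 \cdot 21 = 2 - 315 = -313$)
$\left(u - 21751\right) \left(-47755 + 20856\right) = \left(-313 - 21751\right) \left(-47755 + 20856\right) = \left(-22064\right) \left(-26899\right) = 593499536$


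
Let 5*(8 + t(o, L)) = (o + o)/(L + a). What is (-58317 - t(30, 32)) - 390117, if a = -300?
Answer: -30044539/67 ≈ -4.4843e+5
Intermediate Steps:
t(o, L) = -8 + 2*o/(5*(-300 + L)) (t(o, L) = -8 + ((o + o)/(L - 300))/5 = -8 + ((2*o)/(-300 + L))/5 = -8 + (2*o/(-300 + L))/5 = -8 + 2*o/(5*(-300 + L)))
(-58317 - t(30, 32)) - 390117 = (-58317 - 2*(6000 + 30 - 20*32)/(5*(-300 + 32))) - 390117 = (-58317 - 2*(6000 + 30 - 640)/(5*(-268))) - 390117 = (-58317 - 2*(-1)*5390/(5*268)) - 390117 = (-58317 - 1*(-539/67)) - 390117 = (-58317 + 539/67) - 390117 = -3906700/67 - 390117 = -30044539/67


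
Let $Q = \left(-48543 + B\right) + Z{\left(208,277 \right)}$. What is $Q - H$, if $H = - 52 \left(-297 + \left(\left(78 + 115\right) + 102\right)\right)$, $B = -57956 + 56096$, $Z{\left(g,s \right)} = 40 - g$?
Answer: $-50675$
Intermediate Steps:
$B = -1860$
$H = 104$ ($H = - 52 \left(-297 + \left(193 + 102\right)\right) = - 52 \left(-297 + 295\right) = \left(-52\right) \left(-2\right) = 104$)
$Q = -50571$ ($Q = \left(-48543 - 1860\right) + \left(40 - 208\right) = -50403 + \left(40 - 208\right) = -50403 - 168 = -50571$)
$Q - H = -50571 - 104 = -50675$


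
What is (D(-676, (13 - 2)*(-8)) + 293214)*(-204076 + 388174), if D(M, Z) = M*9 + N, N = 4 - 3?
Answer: 52860242838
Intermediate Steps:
N = 1
D(M, Z) = 1 + 9*M (D(M, Z) = M*9 + 1 = 9*M + 1 = 1 + 9*M)
(D(-676, (13 - 2)*(-8)) + 293214)*(-204076 + 388174) = ((1 + 9*(-676)) + 293214)*(-204076 + 388174) = ((1 - 6084) + 293214)*184098 = (-6083 + 293214)*184098 = 287131*184098 = 52860242838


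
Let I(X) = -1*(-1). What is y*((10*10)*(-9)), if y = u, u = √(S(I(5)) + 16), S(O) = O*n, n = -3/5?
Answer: -180*√385 ≈ -3531.9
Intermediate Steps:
n = -⅗ (n = -3*⅕ = -⅗ ≈ -0.60000)
I(X) = 1
S(O) = -3*O/5 (S(O) = O*(-⅗) = -3*O/5)
u = √385/5 (u = √(-⅗*1 + 16) = √(-⅗ + 16) = √(77/5) = √385/5 ≈ 3.9243)
y = √385/5 ≈ 3.9243
y*((10*10)*(-9)) = (√385/5)*((10*10)*(-9)) = (√385/5)*(100*(-9)) = (√385/5)*(-900) = -180*√385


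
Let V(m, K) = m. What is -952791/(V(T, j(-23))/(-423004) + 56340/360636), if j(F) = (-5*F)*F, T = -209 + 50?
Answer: -4037464316113564/663594069 ≈ -6.0842e+6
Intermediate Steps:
T = -159
j(F) = -5*F²
-952791/(V(T, j(-23))/(-423004) + 56340/360636) = -952791/(-159/(-423004) + 56340/360636) = -952791/(-159*(-1/423004) + 56340*(1/360636)) = -952791/(159/423004 + 4695/30053) = -952791/1990782207/12712539212 = -952791*12712539212/1990782207 = -4037464316113564/663594069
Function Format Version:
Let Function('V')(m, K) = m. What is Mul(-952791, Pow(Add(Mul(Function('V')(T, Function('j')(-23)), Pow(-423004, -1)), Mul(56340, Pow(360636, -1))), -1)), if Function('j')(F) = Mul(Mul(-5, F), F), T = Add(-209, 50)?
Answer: Rational(-4037464316113564, 663594069) ≈ -6.0842e+6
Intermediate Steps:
T = -159
Function('j')(F) = Mul(-5, Pow(F, 2))
Mul(-952791, Pow(Add(Mul(Function('V')(T, Function('j')(-23)), Pow(-423004, -1)), Mul(56340, Pow(360636, -1))), -1)) = Mul(-952791, Pow(Add(Mul(-159, Pow(-423004, -1)), Mul(56340, Pow(360636, -1))), -1)) = Mul(-952791, Pow(Add(Mul(-159, Rational(-1, 423004)), Mul(56340, Rational(1, 360636))), -1)) = Mul(-952791, Pow(Add(Rational(159, 423004), Rational(4695, 30053)), -1)) = Mul(-952791, Pow(Rational(1990782207, 12712539212), -1)) = Mul(-952791, Rational(12712539212, 1990782207)) = Rational(-4037464316113564, 663594069)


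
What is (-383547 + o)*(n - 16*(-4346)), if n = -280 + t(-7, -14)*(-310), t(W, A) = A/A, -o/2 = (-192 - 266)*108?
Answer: -19623341574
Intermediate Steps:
o = 98928 (o = -2*(-192 - 266)*108 = -(-916)*108 = -2*(-49464) = 98928)
t(W, A) = 1
n = -590 (n = -280 + 1*(-310) = -280 - 310 = -590)
(-383547 + o)*(n - 16*(-4346)) = (-383547 + 98928)*(-590 - 16*(-4346)) = -284619*(-590 + 69536) = -284619*68946 = -19623341574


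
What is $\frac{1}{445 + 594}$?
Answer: $\frac{1}{1039} \approx 0.00096246$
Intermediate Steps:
$\frac{1}{445 + 594} = \frac{1}{1039}$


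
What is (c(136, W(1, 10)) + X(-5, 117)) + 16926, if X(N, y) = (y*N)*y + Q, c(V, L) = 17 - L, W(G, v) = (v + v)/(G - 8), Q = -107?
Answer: -361243/7 ≈ -51606.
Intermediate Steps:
W(G, v) = 2*v/(-8 + G) (W(G, v) = (2*v)/(-8 + G) = 2*v/(-8 + G))
X(N, y) = -107 + N*y² (X(N, y) = (y*N)*y - 107 = (N*y)*y - 107 = N*y² - 107 = -107 + N*y²)
(c(136, W(1, 10)) + X(-5, 117)) + 16926 = ((17 - 2*10/(-8 + 1)) + (-107 - 5*117²)) + 16926 = ((17 - 2*10/(-7)) + (-107 - 5*13689)) + 16926 = ((17 - 2*10*(-1)/7) + (-107 - 68445)) + 16926 = ((17 - 1*(-20/7)) - 68552) + 16926 = ((17 + 20/7) - 68552) + 16926 = (139/7 - 68552) + 16926 = -479725/7 + 16926 = -361243/7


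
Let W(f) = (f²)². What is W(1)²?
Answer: 1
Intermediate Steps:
W(f) = f⁴
W(1)² = (1⁴)² = 1² = 1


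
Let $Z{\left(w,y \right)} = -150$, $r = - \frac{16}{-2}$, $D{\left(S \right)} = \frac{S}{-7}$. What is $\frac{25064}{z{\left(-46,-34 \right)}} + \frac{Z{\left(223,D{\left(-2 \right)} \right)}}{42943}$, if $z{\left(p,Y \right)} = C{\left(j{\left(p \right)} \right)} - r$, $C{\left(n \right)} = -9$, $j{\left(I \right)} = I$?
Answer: $- \frac{1076325902}{730031} \approx -1474.4$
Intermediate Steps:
$D{\left(S \right)} = - \frac{S}{7}$ ($D{\left(S \right)} = S \left(- \frac{1}{7}\right) = - \frac{S}{7}$)
$r = 8$ ($r = \left(-16\right) \left(- \frac{1}{2}\right) = 8$)
$z{\left(p,Y \right)} = -17$ ($z{\left(p,Y \right)} = -9 - 8 = -17$)
$\frac{25064}{z{\left(-46,-34 \right)}} + \frac{Z{\left(223,D{\left(-2 \right)} \right)}}{42943} = \frac{25064}{-17} - \frac{150}{42943} = 25064 \left(- \frac{1}{17}\right) - \frac{150}{42943} = - \frac{25064}{17} - \frac{150}{42943} = - \frac{1076325902}{730031}$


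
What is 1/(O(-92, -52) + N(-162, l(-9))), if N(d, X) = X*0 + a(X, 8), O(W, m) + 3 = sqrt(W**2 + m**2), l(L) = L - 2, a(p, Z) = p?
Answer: 7/5486 + sqrt(698)/2743 ≈ 0.010908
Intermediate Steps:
l(L) = -2 + L
O(W, m) = -3 + sqrt(W**2 + m**2)
N(d, X) = X (N(d, X) = X*0 + X = 0 + X = X)
1/(O(-92, -52) + N(-162, l(-9))) = 1/((-3 + sqrt((-92)**2 + (-52)**2)) + (-2 - 9)) = 1/((-3 + sqrt(8464 + 2704)) - 11) = 1/((-3 + sqrt(11168)) - 11) = 1/((-3 + 4*sqrt(698)) - 11) = 1/(-14 + 4*sqrt(698))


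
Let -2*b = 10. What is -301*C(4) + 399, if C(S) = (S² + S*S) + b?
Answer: -7728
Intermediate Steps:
b = -5 (b = -½*10 = -5)
C(S) = -5 + 2*S² (C(S) = (S² + S*S) - 5 = (S² + S²) - 5 = 2*S² - 5 = -5 + 2*S²)
-301*C(4) + 399 = -301*(-5 + 2*4²) + 399 = -301*(-5 + 2*16) + 399 = -301*(-5 + 32) + 399 = -301*27 + 399 = -8127 + 399 = -7728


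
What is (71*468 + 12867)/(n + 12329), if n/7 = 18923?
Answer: 9219/28958 ≈ 0.31836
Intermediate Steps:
n = 132461 (n = 7*18923 = 132461)
(71*468 + 12867)/(n + 12329) = (71*468 + 12867)/(132461 + 12329) = (33228 + 12867)/144790 = 46095*(1/144790) = 9219/28958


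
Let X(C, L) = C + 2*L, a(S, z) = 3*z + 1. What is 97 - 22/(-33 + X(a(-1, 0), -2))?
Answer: 1757/18 ≈ 97.611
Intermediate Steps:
a(S, z) = 1 + 3*z
97 - 22/(-33 + X(a(-1, 0), -2)) = 97 - 22/(-33 + ((1 + 3*0) + 2*(-2))) = 97 - 22/(-33 + ((1 + 0) - 4)) = 97 - 22/(-33 + (1 - 4)) = 97 - 22/(-33 - 3) = 97 - 22/(-36) = 97 - 1/36*(-22) = 97 + 11/18 = 1757/18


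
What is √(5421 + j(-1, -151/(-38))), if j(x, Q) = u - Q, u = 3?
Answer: √7826518/38 ≈ 73.621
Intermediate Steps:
j(x, Q) = 3 - Q
√(5421 + j(-1, -151/(-38))) = √(5421 + (3 - (-151)/(-38))) = √(5421 + (3 - (-151)*(-1)/38)) = √(5421 + (3 - 1*151/38)) = √(5421 + (3 - 151/38)) = √(5421 - 37/38) = √(205961/38) = √7826518/38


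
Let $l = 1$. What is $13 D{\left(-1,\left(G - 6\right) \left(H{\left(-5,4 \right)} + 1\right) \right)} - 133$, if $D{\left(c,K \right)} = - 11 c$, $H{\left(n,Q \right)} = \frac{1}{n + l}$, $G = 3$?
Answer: $10$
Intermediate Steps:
$H{\left(n,Q \right)} = \frac{1}{1 + n}$ ($H{\left(n,Q \right)} = \frac{1}{n + 1} = \frac{1}{1 + n}$)
$13 D{\left(-1,\left(G - 6\right) \left(H{\left(-5,4 \right)} + 1\right) \right)} - 133 = 13 \left(\left(-11\right) \left(-1\right)\right) - 133 = 13 \cdot 11 - 133 = 143 - 133 = 10$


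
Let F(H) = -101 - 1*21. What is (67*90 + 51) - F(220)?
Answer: 6203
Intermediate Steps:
F(H) = -122 (F(H) = -101 - 21 = -122)
(67*90 + 51) - F(220) = (67*90 + 51) - 1*(-122) = (6030 + 51) + 122 = 6081 + 122 = 6203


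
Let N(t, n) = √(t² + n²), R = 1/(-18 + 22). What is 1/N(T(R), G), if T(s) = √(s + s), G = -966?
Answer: √3732626/1866313 ≈ 0.0010352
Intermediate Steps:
R = ¼ (R = 1/4 = ¼ ≈ 0.25000)
T(s) = √2*√s (T(s) = √(2*s) = √2*√s)
N(t, n) = √(n² + t²)
1/N(T(R), G) = 1/(√((-966)² + (√2*√(¼))²)) = 1/(√(933156 + (√2*(½))²)) = 1/(√(933156 + (√2/2)²)) = 1/(√(933156 + ½)) = 1/(√(1866313/2)) = 1/(√3732626/2) = √3732626/1866313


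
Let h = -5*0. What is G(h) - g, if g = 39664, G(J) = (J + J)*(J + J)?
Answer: -39664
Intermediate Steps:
h = 0
G(J) = 4*J² (G(J) = (2*J)*(2*J) = 4*J²)
G(h) - g = 4*0² - 1*39664 = 4*0 - 39664 = 0 - 39664 = -39664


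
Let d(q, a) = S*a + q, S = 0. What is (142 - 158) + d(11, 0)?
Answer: -5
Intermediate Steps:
d(q, a) = q (d(q, a) = 0*a + q = 0 + q = q)
(142 - 158) + d(11, 0) = (142 - 158) + 11 = -16 + 11 = -5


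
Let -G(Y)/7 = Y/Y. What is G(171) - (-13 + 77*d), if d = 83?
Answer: -6385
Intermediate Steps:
G(Y) = -7 (G(Y) = -7*Y/Y = -7*1 = -7)
G(171) - (-13 + 77*d) = -7 - (-13 + 77*83) = -7 - (-13 + 6391) = -7 - 1*6378 = -7 - 6378 = -6385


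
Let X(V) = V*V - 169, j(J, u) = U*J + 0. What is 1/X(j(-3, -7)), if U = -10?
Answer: 1/731 ≈ 0.0013680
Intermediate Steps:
j(J, u) = -10*J (j(J, u) = -10*J + 0 = -10*J)
X(V) = -169 + V² (X(V) = V² - 169 = -169 + V²)
1/X(j(-3, -7)) = 1/(-169 + (-10*(-3))²) = 1/(-169 + 30²) = 1/(-169 + 900) = 1/731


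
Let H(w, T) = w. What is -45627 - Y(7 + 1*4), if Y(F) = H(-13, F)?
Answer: -45614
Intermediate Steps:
Y(F) = -13
-45627 - Y(7 + 1*4) = -45627 - 1*(-13) = -45627 + 13 = -45614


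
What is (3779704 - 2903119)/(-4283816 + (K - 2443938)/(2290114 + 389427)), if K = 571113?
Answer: -2348845447485/11478662481281 ≈ -0.20463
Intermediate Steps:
(3779704 - 2903119)/(-4283816 + (K - 2443938)/(2290114 + 389427)) = (3779704 - 2903119)/(-4283816 + (571113 - 2443938)/(2290114 + 389427)) = 876585/(-4283816 - 1872825/2679541) = 876585/(-11478662481281/2679541) = 876585*(-2679541/11478662481281) = -2348845447485/11478662481281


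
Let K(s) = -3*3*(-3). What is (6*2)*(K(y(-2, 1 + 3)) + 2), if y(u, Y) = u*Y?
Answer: 348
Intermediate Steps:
y(u, Y) = Y*u
K(s) = 27 (K(s) = -9*(-3) = 27)
(6*2)*(K(y(-2, 1 + 3)) + 2) = (6*2)*(27 + 2) = 12*29 = 348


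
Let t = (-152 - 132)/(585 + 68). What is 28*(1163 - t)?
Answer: 21272244/653 ≈ 32576.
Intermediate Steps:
t = -284/653 ≈ -0.43492
28*(1163 - t) = 28*(1163 - 1*(-284/653)) = 28*(1163 + 284/653) = 28*(759723/653) = 21272244/653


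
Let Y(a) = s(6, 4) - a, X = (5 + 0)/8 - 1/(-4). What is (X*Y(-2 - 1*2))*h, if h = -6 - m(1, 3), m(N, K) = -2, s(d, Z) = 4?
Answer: -28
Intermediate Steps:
X = 7/8 (X = 5*(⅛) - 1*(-¼) = 5/8 + ¼ = 7/8 ≈ 0.87500)
Y(a) = 4 - a
h = -4 (h = -6 - 1*(-2) = -6 + 2 = -4)
(X*Y(-2 - 1*2))*h = (7*(4 - (-2 - 1*2))/8)*(-4) = (7*(4 - (-2 - 2))/8)*(-4) = (7*(4 - 1*(-4))/8)*(-4) = (7*(4 + 4)/8)*(-4) = ((7/8)*8)*(-4) = 7*(-4) = -28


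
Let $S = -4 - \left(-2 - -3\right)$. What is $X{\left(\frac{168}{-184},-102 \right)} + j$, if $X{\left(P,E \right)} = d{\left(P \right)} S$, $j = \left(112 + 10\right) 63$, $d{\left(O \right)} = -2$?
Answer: $7696$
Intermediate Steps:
$j = 7686$ ($j = 122 \cdot 63 = 7686$)
$S = -5$ ($S = -4 - \left(-2 + 3\right) = -4 - 1 = -5$)
$X{\left(P,E \right)} = 10$ ($X{\left(P,E \right)} = \left(-2\right) \left(-5\right) = 10$)
$X{\left(\frac{168}{-184},-102 \right)} + j = 10 + 7686 = 7696$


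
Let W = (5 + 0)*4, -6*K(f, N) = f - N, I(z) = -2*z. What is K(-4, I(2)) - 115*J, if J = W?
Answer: -2300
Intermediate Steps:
K(f, N) = -f/6 + N/6 (K(f, N) = -(f - N)/6 = -f/6 + N/6)
W = 20 (W = 5*4 = 20)
J = 20
K(-4, I(2)) - 115*J = (-1/6*(-4) + (-2*2)/6) - 115*20 = (2/3 + (1/6)*(-4)) - 2300 = (2/3 - 2/3) - 2300 = 0 - 2300 = -2300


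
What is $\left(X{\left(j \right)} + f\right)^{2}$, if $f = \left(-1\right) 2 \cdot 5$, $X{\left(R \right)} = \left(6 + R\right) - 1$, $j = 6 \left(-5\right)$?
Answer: $1225$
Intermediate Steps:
$j = -30$
$X{\left(R \right)} = 5 + R$
$f = -10$ ($f = \left(-2\right) 5 = -10$)
$\left(X{\left(j \right)} + f\right)^{2} = \left(\left(5 - 30\right) - 10\right)^{2} = \left(-25 - 10\right)^{2} = \left(-35\right)^{2} = 1225$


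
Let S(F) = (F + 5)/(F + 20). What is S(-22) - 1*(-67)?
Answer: 151/2 ≈ 75.500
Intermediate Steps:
S(F) = (5 + F)/(20 + F)
S(-22) - 1*(-67) = (5 - 22)/(20 - 22) - 1*(-67) = -17/(-2) + 67 = -½*(-17) + 67 = 17/2 + 67 = 151/2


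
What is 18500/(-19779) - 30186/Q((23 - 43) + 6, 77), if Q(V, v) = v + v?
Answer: -299948947/1522983 ≈ -196.95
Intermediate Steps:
Q(V, v) = 2*v
18500/(-19779) - 30186/Q((23 - 43) + 6, 77) = 18500/(-19779) - 30186/(2*77) = 18500*(-1/19779) - 30186/154 = -18500/19779 - 30186*1/154 = -18500/19779 - 15093/77 = -299948947/1522983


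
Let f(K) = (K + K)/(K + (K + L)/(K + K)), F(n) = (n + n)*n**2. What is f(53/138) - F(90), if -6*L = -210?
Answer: -247667541191/169868 ≈ -1.4580e+6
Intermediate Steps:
L = 35 (L = -1/6*(-210) = 35)
F(n) = 2*n**3 (F(n) = (2*n)*n**2 = 2*n**3)
f(K) = 2*K/(K + (35 + K)/(2*K)) (f(K) = (K + K)/(K + (K + 35)/(K + K)) = (2*K)/(K + (35 + K)/((2*K))) = (2*K)/(K + (35 + K)*(1/(2*K))) = (2*K)/(K + (35 + K)/(2*K)) = 2*K/(K + (35 + K)/(2*K)))
f(53/138) - F(90) = 4*(53/138)**2/(35 + 53/138 + 2*(53/138)**2) - 2*90**3 = 4*(53*(1/138))**2/(35 + 53*(1/138) + 2*(53*(1/138))**2) - 2*729000 = 4*(53/138)**2/(35 + 53/138 + 2*(53/138)**2) - 1*1458000 = 4*(2809/19044)/(35 + 53/138 + 2*(2809/19044)) - 1458000 = 4*(2809/19044)/(35 + 53/138 + 2809/9522) - 1458000 = 4*(2809/19044)/(169868/4761) - 1458000 = 4*(2809/19044)*(4761/169868) - 1458000 = 2809/169868 - 1458000 = -247667541191/169868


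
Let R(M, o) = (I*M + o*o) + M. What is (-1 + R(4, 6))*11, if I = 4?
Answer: 605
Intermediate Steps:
R(M, o) = o**2 + 5*M (R(M, o) = (4*M + o*o) + M = (4*M + o**2) + M = (o**2 + 4*M) + M = o**2 + 5*M)
(-1 + R(4, 6))*11 = (-1 + (6**2 + 5*4))*11 = (-1 + (36 + 20))*11 = (-1 + 56)*11 = 55*11 = 605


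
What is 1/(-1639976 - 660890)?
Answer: -1/2300866 ≈ -4.3462e-7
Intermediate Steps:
1/(-1639976 - 660890) = 1/(-2300866) = -1/2300866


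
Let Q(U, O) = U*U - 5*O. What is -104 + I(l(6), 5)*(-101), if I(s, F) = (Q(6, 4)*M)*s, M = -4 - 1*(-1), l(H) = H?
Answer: 28984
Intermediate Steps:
Q(U, O) = U² - 5*O
M = -3 (M = -4 + 1 = -3)
I(s, F) = -48*s (I(s, F) = ((6² - 5*4)*(-3))*s = ((36 - 20)*(-3))*s = (16*(-3))*s = -48*s)
-104 + I(l(6), 5)*(-101) = -104 - 48*6*(-101) = -104 - 288*(-101) = -104 + 29088 = 28984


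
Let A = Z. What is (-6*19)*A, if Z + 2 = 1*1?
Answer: 114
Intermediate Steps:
Z = -1 (Z = -2 + 1*1 = -2 + 1 = -1)
A = -1
(-6*19)*A = -6*19*(-1) = -114*(-1) = 114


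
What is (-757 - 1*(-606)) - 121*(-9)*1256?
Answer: 1367633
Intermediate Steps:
(-757 - 1*(-606)) - 121*(-9)*1256 = (-757 + 606) + 1089*1256 = -151 + 1367784 = 1367633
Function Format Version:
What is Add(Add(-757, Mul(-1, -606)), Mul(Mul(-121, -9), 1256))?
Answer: 1367633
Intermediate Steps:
Add(Add(-757, Mul(-1, -606)), Mul(Mul(-121, -9), 1256)) = Add(Add(-757, 606), Mul(1089, 1256)) = Add(-151, 1367784) = 1367633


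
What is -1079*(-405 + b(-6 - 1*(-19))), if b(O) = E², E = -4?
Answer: 419731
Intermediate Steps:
b(O) = 16 (b(O) = (-4)² = 16)
-1079*(-405 + b(-6 - 1*(-19))) = -1079*(-405 + 16) = -1079*(-389) = 419731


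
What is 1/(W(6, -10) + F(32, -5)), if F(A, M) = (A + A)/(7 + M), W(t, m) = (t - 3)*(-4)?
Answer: 1/20 ≈ 0.050000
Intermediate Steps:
W(t, m) = 12 - 4*t (W(t, m) = (-3 + t)*(-4) = 12 - 4*t)
F(A, M) = 2*A/(7 + M) (F(A, M) = (2*A)/(7 + M) = 2*A/(7 + M))
1/(W(6, -10) + F(32, -5)) = 1/((12 - 4*6) + 2*32/(7 - 5)) = 1/((12 - 24) + 2*32/2) = 1/(-12 + 2*32*(½)) = 1/(-12 + 32) = 1/20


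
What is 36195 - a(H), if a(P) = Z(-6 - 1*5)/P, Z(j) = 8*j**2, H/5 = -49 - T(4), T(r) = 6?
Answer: 904963/25 ≈ 36199.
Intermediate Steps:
H = -275 (H = 5*(-49 - 1*6) = 5*(-49 - 6) = 5*(-55) = -275)
a(P) = 968/P (a(P) = (8*(-6 - 1*5)**2)/P = (8*(-6 - 5)**2)/P = (8*(-11)**2)/P = (8*121)/P = 968/P)
36195 - a(H) = 36195 - 968/(-275) = 36195 - 968*(-1)/275 = 36195 - 1*(-88/25) = 36195 + 88/25 = 904963/25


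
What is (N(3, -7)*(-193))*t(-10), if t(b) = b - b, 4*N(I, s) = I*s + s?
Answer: 0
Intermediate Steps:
N(I, s) = s/4 + I*s/4 (N(I, s) = (I*s + s)/4 = (s + I*s)/4 = s/4 + I*s/4)
t(b) = 0
(N(3, -7)*(-193))*t(-10) = (((1/4)*(-7)*(1 + 3))*(-193))*0 = (((1/4)*(-7)*4)*(-193))*0 = -7*(-193)*0 = 1351*0 = 0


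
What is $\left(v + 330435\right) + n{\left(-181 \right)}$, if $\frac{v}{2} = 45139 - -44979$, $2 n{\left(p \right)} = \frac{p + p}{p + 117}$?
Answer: $\frac{32683125}{64} \approx 5.1067 \cdot 10^{5}$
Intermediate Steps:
$n{\left(p \right)} = \frac{p}{117 + p}$ ($n{\left(p \right)} = \frac{\left(p + p\right) \frac{1}{p + 117}}{2} = \frac{2 p \frac{1}{117 + p}}{2} = \frac{p}{117 + p}$)
$v = 180236$ ($v = 2 \left(45139 - -44979\right) = 2 \left(45139 + 44979\right) = 2 \cdot 90118 = 180236$)
$\left(v + 330435\right) + n{\left(-181 \right)} = \left(180236 + 330435\right) - \frac{181}{117 - 181} = 510671 - \frac{181}{-64} = 510671 - - \frac{181}{64} = 510671 + \frac{181}{64} = \frac{32683125}{64}$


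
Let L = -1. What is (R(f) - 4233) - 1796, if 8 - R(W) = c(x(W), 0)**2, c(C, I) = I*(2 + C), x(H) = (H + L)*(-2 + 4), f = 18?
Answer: -6021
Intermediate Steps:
x(H) = -2 + 2*H (x(H) = (H - 1)*(-2 + 4) = (-1 + H)*2 = -2 + 2*H)
R(W) = 8 (R(W) = 8 - (0*(2 + (-2 + 2*W)))**2 = 8 - (0*(2*W))**2 = 8 - 1*0**2 = 8 - 1*0 = 8 + 0 = 8)
(R(f) - 4233) - 1796 = (8 - 4233) - 1796 = -4225 - 1796 = -6021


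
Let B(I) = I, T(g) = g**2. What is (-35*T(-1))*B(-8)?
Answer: 280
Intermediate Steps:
(-35*T(-1))*B(-8) = -35*(-1)**2*(-8) = -35*1*(-8) = -35*(-8) = 280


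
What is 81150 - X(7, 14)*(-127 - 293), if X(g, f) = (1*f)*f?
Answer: 163470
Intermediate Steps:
X(g, f) = f² (X(g, f) = f*f = f²)
81150 - X(7, 14)*(-127 - 293) = 81150 - 14²*(-127 - 293) = 81150 - 196*(-420) = 81150 - 1*(-82320) = 81150 + 82320 = 163470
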